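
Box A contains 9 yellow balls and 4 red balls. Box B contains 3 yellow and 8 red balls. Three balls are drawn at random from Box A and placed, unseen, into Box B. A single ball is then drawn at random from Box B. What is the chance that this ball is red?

58/91

Condition on how many of the transferred balls are red (from Box A: 4 red of 13; then Box B has 14 total).
  0 red: C(4,0)C(9,3)/C(13,3) = 42/143; then P = 8/14
  1 red: C(4,1)C(9,2)/C(13,3) = 72/143; then P = 9/14
  2 red: C(4,2)C(9,1)/C(13,3) = 27/143; then P = 10/14
  3 red: C(4,3)C(9,0)/C(13,3) = 2/143; then P = 11/14
P(red from Box B) = 58/91 ≈ 0.6374.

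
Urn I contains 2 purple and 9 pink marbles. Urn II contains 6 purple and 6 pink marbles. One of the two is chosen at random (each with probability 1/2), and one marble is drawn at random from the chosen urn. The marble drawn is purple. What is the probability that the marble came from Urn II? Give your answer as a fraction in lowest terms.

P(purple | Urn I) = 2/11; P(purple | Urn II) = 1/2.
P(purple) = 1/2·2/11 + 1/2·1/2 = 15/44.
By Bayes' rule, P(Urn II | purple) = 1/4 / 15/44 = 11/15 ≈ 0.7333.

11/15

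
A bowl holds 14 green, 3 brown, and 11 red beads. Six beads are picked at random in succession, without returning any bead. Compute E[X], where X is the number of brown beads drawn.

By linearity of expectation, E[X] = Σ P(draw i is brown); by symmetry each draw (even without replacement) has P(brown) = 3/28.
E[X] = 6 · 3/28 = 9/14 ≈ 0.6429.

9/14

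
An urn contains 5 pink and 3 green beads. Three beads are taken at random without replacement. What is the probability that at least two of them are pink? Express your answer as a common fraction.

Sum the hypergeometric tail for j = 2,…,3 pink beads.
Favorable = C(5,2)·C(3,1) + C(5,3)·C(3,0) = 40; total = C(8,3) = 56.
P = 40/56 = 5/7 ≈ 0.7143.

5/7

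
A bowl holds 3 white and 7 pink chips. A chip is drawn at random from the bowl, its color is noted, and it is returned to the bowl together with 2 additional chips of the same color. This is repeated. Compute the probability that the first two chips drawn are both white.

After a white draw the bowl holds 5 white out of 12.
P = (3/10)·(5/12) = 1/8 ≈ 0.1250.

1/8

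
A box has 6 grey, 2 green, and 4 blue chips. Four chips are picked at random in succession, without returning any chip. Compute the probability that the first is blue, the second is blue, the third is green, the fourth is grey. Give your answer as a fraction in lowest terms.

2/165

Multiply the conditional probability of each draw in order, without replacement, so each draw removes one from its color and from the total.
P = (4/12) · (3/11) · (2/10) · (6/9) = 2/165 ≈ 0.0121.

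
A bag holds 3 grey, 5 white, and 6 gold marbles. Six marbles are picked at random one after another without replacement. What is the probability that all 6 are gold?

1/3003

Unordered draws without replacement: count favorable combinations over C(14,6).
Favorable = C(3,0) · C(5,0) · C(6,6) = 1; total = C(14,6) = 3003.
P = 1/3003 = 1/3003 ≈ 0.0003.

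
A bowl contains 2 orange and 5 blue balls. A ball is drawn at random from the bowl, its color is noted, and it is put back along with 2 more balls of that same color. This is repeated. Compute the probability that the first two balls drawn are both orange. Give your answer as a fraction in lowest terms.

After a orange draw the bowl holds 4 orange out of 9.
P = (2/7)·(4/9) = 8/63 ≈ 0.1270.

8/63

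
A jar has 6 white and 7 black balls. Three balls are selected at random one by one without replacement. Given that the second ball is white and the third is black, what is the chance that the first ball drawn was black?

P(first=black and the second ball is white and the third is black) = (7/13)·(6/12)·(6/11) = 21/143.
P(E) = Σ over first color = 35/286 + 21/143 = 7/26.
By Bayes, P(first=black | E) = 21/143 / 7/26 = 6/11 ≈ 0.5455.

6/11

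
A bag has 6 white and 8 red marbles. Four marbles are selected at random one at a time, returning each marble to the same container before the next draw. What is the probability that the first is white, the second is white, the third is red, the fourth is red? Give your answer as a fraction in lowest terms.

Multiply the conditional probability of each draw in order, with replacement (the composition resets each draw).
P = (6/14) · (6/14) · (8/14) · (8/14) = 144/2401 ≈ 0.0600.

144/2401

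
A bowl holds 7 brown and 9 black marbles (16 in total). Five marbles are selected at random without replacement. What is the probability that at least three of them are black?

Sum the hypergeometric tail for j = 3,…,5 black marbles.
Favorable = C(9,3)·C(7,2) + C(9,4)·C(7,1) + C(9,5)·C(7,0) = 2772; total = C(16,5) = 4368.
P = 2772/4368 = 33/52 ≈ 0.6346.

33/52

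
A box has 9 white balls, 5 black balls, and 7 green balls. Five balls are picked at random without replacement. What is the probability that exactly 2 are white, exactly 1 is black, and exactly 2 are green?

Unordered draws without replacement: count favorable combinations over C(21,5).
Favorable = C(9,2) · C(5,1) · C(7,2) = 3780; total = C(21,5) = 20349.
P = 3780/20349 = 60/323 ≈ 0.1858.

60/323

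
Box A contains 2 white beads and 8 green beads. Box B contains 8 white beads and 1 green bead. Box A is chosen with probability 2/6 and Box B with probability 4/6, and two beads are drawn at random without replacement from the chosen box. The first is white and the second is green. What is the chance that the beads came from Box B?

5/9

P(E | Box A) = 8/45; P(E | Box B) = 1/9.
P(E) = 1/3·8/45 + 2/3·1/9 = 2/15.
By Bayes' rule, P(Box B | E) = 2/27 / 2/15 = 5/9 ≈ 0.5556.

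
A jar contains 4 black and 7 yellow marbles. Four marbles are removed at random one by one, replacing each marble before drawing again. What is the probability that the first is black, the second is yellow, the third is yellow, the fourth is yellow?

1372/14641

Multiply the conditional probability of each draw in order, with replacement (the composition resets each draw).
P = (4/11) · (7/11) · (7/11) · (7/11) = 1372/14641 ≈ 0.0937.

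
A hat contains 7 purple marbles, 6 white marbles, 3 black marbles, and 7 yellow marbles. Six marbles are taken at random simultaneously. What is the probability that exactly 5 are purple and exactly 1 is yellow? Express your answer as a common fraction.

7/4807

Unordered draws without replacement: count favorable combinations over C(23,6).
Favorable = C(7,5) · C(6,0) · C(3,0) · C(7,1) = 147; total = C(23,6) = 100947.
P = 147/100947 = 7/4807 ≈ 0.0015.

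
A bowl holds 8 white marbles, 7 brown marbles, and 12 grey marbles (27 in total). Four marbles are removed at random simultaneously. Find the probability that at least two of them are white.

329/975

Sum the hypergeometric tail for j = 2,…,4 white marbles.
Favorable = C(8,2)·C(19,2) + C(8,3)·C(19,1) + C(8,4)·C(19,0) = 5922; total = C(27,4) = 17550.
P = 5922/17550 = 329/975 ≈ 0.3374.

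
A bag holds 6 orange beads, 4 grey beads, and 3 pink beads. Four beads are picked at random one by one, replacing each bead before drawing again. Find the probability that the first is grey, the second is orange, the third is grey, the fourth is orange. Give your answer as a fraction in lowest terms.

576/28561

Multiply the conditional probability of each draw in order, with replacement (the composition resets each draw).
P = (4/13) · (6/13) · (4/13) · (6/13) = 576/28561 ≈ 0.0202.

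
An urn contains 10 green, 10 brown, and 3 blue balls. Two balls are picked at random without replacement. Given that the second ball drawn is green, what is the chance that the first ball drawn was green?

9/22

P(first=green and the second ball drawn is green) = (10/23)·(9/22) = 45/253.
P(the second ball drawn is green) = Σ over first color = 45/253 + 50/253 + 15/253 = 10/23.
By Bayes, P(first=green | the second ball drawn is green) = 45/253 / 10/23 = 9/22 ≈ 0.4091.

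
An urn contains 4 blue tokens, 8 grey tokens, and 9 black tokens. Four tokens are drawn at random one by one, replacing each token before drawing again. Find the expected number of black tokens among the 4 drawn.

12/7

By linearity of expectation, E[X] = Σ P(draw i is black); each independent draw has P(black) = 9/21.
E[X] = 4 · 9/21 = 12/7 ≈ 1.7143.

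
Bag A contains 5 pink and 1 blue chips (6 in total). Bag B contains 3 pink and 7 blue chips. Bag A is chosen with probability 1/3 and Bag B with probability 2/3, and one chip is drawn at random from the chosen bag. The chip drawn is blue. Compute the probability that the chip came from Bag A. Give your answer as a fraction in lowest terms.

P(blue | Bag A) = 1/6; P(blue | Bag B) = 7/10.
P(blue) = 1/3·1/6 + 2/3·7/10 = 47/90.
By Bayes' rule, P(Bag A | blue) = 1/18 / 47/90 = 5/47 ≈ 0.1064.

5/47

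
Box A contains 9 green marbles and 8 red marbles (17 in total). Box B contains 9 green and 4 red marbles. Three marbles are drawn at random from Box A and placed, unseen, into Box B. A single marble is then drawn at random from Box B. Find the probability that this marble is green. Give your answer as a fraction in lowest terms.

Condition on how many of the transferred marbles are green (from Box A: 9 green of 17; then Box B has 16 total).
  0 green: C(9,0)C(8,3)/C(17,3) = 7/85; then P = 9/16
  1 green: C(9,1)C(8,2)/C(17,3) = 63/170; then P = 10/16
  2 green: C(9,2)C(8,1)/C(17,3) = 36/85; then P = 11/16
  3 green: C(9,3)C(8,0)/C(17,3) = 21/170; then P = 12/16
P(green from Box B) = 45/68 ≈ 0.6618.

45/68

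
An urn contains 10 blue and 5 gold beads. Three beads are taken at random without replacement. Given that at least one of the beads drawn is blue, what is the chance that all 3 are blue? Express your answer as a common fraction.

24/89

P(all 3 blue) = C(10,3)/C(15,3) = 24/91; P(at least one blue) = 1 − C(5,3)/C(15,3) = 89/91.
Since 'all 3 blue' ⊆ 'at least one blue', P(all 3 | at least one) = 24/91 / 89/91 = 24/89 ≈ 0.2697.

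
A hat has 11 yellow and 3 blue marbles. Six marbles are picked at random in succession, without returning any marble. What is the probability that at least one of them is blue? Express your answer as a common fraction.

Use the complement: P(at least one blue) = 1 − P(no blue).
P(none) = C(11,6)/C(14,6) = 462/3003.
So P = 1 − 462/3003 = 11/13 ≈ 0.8462.

11/13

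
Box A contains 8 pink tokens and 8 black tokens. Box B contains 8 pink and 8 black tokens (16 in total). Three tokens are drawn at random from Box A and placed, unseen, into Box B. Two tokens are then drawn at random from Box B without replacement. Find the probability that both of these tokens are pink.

Condition on how many of the transferred tokens are pink (from Box A: 8 pink of 16; then Box B has 19 total).
  0 pink: C(8,0)C(8,3)/C(16,3) = 1/10; then P = C(8,2)/C(19,2) = 28/171
  1 pink: C(8,1)C(8,2)/C(16,3) = 2/5; then P = C(9,2)/C(19,2) = 4/19
  2 pink: C(8,2)C(8,1)/C(16,3) = 2/5; then P = C(10,2)/C(19,2) = 5/19
  3 pink: C(8,3)C(8,0)/C(16,3) = 1/10; then P = C(11,2)/C(19,2) = 55/171
P(both pink) = 407/1710 ≈ 0.2380.

407/1710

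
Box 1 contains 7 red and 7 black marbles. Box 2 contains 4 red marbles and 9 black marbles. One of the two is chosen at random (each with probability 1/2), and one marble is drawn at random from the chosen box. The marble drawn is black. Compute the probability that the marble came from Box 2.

18/31

P(black | Box 1) = 1/2; P(black | Box 2) = 9/13.
P(black) = 1/2·1/2 + 1/2·9/13 = 31/52.
By Bayes' rule, P(Box 2 | black) = 9/26 / 31/52 = 18/31 ≈ 0.5806.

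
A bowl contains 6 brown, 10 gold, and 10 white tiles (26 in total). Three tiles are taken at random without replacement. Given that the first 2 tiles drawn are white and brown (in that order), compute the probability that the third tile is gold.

5/12

After removing 1 brown, 1 white, the bowl has 10 gold out of 24 remaining.
P(third is gold | given) = 10/24 = 5/12 ≈ 0.4167.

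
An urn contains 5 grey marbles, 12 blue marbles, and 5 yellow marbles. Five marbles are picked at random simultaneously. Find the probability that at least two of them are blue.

17/19

Sum the hypergeometric tail for j = 2,…,5 blue marbles.
Favorable = C(12,2)·C(10,3) + C(12,3)·C(10,2) + C(12,4)·C(10,1) + C(12,5)·C(10,0) = 23562; total = C(22,5) = 26334.
P = 23562/26334 = 17/19 ≈ 0.8947.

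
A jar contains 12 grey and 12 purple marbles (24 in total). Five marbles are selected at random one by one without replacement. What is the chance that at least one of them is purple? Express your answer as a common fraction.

Use the complement: P(at least one purple) = 1 − P(no purple).
P(none) = C(12,5)/C(24,5) = 792/42504.
So P = 1 − 792/42504 = 158/161 ≈ 0.9814.

158/161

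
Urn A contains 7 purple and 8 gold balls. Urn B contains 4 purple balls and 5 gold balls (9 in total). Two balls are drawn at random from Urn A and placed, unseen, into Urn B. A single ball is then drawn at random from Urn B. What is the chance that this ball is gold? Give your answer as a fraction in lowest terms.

Condition on how many of the transferred balls are gold (from Urn A: 8 gold of 15; then Urn B has 11 total).
  0 gold: C(8,0)C(7,2)/C(15,2) = 1/5; then P = 5/11
  1 gold: C(8,1)C(7,1)/C(15,2) = 8/15; then P = 6/11
  2 gold: C(8,2)C(7,0)/C(15,2) = 4/15; then P = 7/11
P(gold from Urn B) = 91/165 ≈ 0.5515.

91/165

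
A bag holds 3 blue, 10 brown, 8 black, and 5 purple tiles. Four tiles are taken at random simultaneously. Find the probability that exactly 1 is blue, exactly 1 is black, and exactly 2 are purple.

Unordered draws without replacement: count favorable combinations over C(26,4).
Favorable = C(3,1) · C(10,0) · C(8,1) · C(5,2) = 240; total = C(26,4) = 14950.
P = 240/14950 = 24/1495 ≈ 0.0161.

24/1495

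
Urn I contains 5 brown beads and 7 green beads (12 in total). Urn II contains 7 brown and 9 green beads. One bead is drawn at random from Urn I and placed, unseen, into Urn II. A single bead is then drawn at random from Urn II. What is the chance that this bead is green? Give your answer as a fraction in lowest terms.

Condition on how many of the transferred beads are green (from Urn I: 7 green of 12; then Urn II has 17 total).
  0 green: C(7,0)C(5,1)/C(12,1) = 5/12; then P = 9/17
  1 green: C(7,1)C(5,0)/C(12,1) = 7/12; then P = 10/17
P(green from Urn II) = 115/204 ≈ 0.5637.

115/204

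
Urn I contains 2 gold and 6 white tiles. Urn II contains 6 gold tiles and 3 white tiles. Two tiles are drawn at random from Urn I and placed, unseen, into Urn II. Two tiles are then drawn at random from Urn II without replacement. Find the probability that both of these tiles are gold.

101/308

Condition on how many of the transferred tiles are gold (from Urn I: 2 gold of 8; then Urn II has 11 total).
  0 gold: C(2,0)C(6,2)/C(8,2) = 15/28; then P = C(6,2)/C(11,2) = 3/11
  1 gold: C(2,1)C(6,1)/C(8,2) = 3/7; then P = C(7,2)/C(11,2) = 21/55
  2 gold: C(2,2)C(6,0)/C(8,2) = 1/28; then P = C(8,2)/C(11,2) = 28/55
P(both gold) = 101/308 ≈ 0.3279.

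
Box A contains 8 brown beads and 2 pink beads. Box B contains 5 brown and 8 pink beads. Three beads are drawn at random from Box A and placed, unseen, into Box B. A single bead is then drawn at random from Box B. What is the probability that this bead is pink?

43/80

Condition on how many of the transferred beads are pink (from Box A: 2 pink of 10; then Box B has 16 total).
  0 pink: C(2,0)C(8,3)/C(10,3) = 7/15; then P = 8/16
  1 pink: C(2,1)C(8,2)/C(10,3) = 7/15; then P = 9/16
  2 pink: C(2,2)C(8,1)/C(10,3) = 1/15; then P = 10/16
P(pink from Box B) = 43/80 ≈ 0.5375.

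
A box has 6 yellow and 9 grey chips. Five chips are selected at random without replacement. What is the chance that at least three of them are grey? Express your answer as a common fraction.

Sum the hypergeometric tail for j = 3,…,5 grey chips.
Favorable = C(9,3)·C(6,2) + C(9,4)·C(6,1) + C(9,5)·C(6,0) = 2142; total = C(15,5) = 3003.
P = 2142/3003 = 102/143 ≈ 0.7133.

102/143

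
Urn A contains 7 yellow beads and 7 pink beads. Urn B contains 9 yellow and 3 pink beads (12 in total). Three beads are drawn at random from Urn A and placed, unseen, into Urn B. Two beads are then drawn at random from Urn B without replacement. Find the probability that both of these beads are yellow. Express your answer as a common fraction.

Condition on how many of the transferred beads are yellow (from Urn A: 7 yellow of 14; then Urn B has 15 total).
  0 yellow: C(7,0)C(7,3)/C(14,3) = 5/52; then P = C(9,2)/C(15,2) = 12/35
  1 yellow: C(7,1)C(7,2)/C(14,3) = 21/52; then P = C(10,2)/C(15,2) = 3/7
  2 yellow: C(7,2)C(7,1)/C(14,3) = 21/52; then P = C(11,2)/C(15,2) = 11/21
  3 yellow: C(7,3)C(7,0)/C(14,3) = 5/52; then P = C(12,2)/C(15,2) = 22/35
P(both yellow) = 87/182 ≈ 0.4780.

87/182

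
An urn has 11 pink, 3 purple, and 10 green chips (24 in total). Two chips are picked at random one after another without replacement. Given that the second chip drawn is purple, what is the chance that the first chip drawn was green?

P(first=green and the second chip drawn is purple) = (10/24)·(3/23) = 5/92.
P(the second chip drawn is purple) = Σ over first color = 11/184 + 1/92 + 5/92 = 1/8.
By Bayes, P(first=green | the second chip drawn is purple) = 5/92 / 1/8 = 10/23 ≈ 0.4348.

10/23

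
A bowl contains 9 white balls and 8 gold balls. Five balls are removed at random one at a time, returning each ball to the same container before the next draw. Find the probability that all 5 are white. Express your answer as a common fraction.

59049/1419857

Multiply the conditional probability of each draw in order, with replacement (the composition resets each draw).
P = (9/17) · (9/17) · (9/17) · (9/17) · (9/17) = 59049/1419857 ≈ 0.0416.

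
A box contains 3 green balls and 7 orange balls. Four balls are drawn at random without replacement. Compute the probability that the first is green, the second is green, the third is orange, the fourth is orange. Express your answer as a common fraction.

Multiply the conditional probability of each draw in order, without replacement, so each draw removes one from its color and from the total.
P = (3/10) · (2/9) · (7/8) · (6/7) = 1/20 ≈ 0.0500.

1/20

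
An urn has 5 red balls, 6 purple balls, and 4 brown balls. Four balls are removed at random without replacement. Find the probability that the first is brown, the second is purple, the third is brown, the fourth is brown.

Multiply the conditional probability of each draw in order, without replacement, so each draw removes one from its color and from the total.
P = (4/15) · (6/14) · (3/13) · (2/12) = 2/455 ≈ 0.0044.

2/455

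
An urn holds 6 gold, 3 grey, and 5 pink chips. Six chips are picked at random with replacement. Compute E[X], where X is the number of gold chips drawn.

By linearity of expectation, E[X] = Σ P(draw i is gold); each independent draw has P(gold) = 6/14.
E[X] = 6 · 6/14 = 18/7 ≈ 2.5714.

18/7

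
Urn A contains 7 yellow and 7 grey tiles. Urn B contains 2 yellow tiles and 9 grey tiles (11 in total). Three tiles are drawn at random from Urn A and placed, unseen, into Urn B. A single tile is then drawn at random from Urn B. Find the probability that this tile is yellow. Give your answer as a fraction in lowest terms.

Condition on how many of the transferred tiles are yellow (from Urn A: 7 yellow of 14; then Urn B has 14 total).
  0 yellow: C(7,0)C(7,3)/C(14,3) = 5/52; then P = 2/14
  1 yellow: C(7,1)C(7,2)/C(14,3) = 21/52; then P = 3/14
  2 yellow: C(7,2)C(7,1)/C(14,3) = 21/52; then P = 4/14
  3 yellow: C(7,3)C(7,0)/C(14,3) = 5/52; then P = 5/14
P(yellow from Urn B) = 1/4 ≈ 0.2500.

1/4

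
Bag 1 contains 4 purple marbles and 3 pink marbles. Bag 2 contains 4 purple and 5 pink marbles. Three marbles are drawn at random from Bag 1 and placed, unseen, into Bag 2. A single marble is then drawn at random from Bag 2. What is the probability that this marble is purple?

Condition on how many of the transferred marbles are purple (from Bag 1: 4 purple of 7; then Bag 2 has 12 total).
  0 purple: C(4,0)C(3,3)/C(7,3) = 1/35; then P = 4/12
  1 purple: C(4,1)C(3,2)/C(7,3) = 12/35; then P = 5/12
  2 purple: C(4,2)C(3,1)/C(7,3) = 18/35; then P = 6/12
  3 purple: C(4,3)C(3,0)/C(7,3) = 4/35; then P = 7/12
P(purple from Bag 2) = 10/21 ≈ 0.4762.

10/21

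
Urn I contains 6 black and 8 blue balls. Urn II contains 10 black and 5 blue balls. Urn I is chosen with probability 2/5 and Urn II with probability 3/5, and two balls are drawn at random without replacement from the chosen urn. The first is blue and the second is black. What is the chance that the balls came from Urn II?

65/113

P(E | Urn I) = 24/91; P(E | Urn II) = 5/21.
P(E) = 2/5·24/91 + 3/5·5/21 = 113/455.
By Bayes' rule, P(Urn II | E) = 1/7 / 113/455 = 65/113 ≈ 0.5752.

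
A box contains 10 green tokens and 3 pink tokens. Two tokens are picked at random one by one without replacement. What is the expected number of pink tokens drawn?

By linearity of expectation, E[X] = Σ P(draw i is pink); by symmetry each draw (even without replacement) has P(pink) = 3/13.
E[X] = 2 · 3/13 = 6/13 ≈ 0.4615.

6/13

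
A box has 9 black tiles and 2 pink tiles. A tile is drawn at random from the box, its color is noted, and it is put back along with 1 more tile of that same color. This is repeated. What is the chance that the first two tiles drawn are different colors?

Either black then pink, or pink then black; after the first draw the total is 12.
P = (9/11)·(2/12) + (2/11)·(9/12) = 3/11 ≈ 0.2727.

3/11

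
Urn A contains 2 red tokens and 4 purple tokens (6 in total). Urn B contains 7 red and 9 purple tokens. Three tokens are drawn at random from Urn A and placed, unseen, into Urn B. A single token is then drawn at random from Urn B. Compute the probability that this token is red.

Condition on how many of the transferred tokens are red (from Urn A: 2 red of 6; then Urn B has 19 total).
  0 red: C(2,0)C(4,3)/C(6,3) = 1/5; then P = 7/19
  1 red: C(2,1)C(4,2)/C(6,3) = 3/5; then P = 8/19
  2 red: C(2,2)C(4,1)/C(6,3) = 1/5; then P = 9/19
P(red from Urn B) = 8/19 ≈ 0.4211.

8/19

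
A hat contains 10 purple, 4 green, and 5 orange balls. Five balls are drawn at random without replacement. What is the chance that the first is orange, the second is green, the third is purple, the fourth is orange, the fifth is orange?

5/2907

Multiply the conditional probability of each draw in order, without replacement, so each draw removes one from its color and from the total.
P = (5/19) · (4/18) · (10/17) · (4/16) · (3/15) = 5/2907 ≈ 0.0017.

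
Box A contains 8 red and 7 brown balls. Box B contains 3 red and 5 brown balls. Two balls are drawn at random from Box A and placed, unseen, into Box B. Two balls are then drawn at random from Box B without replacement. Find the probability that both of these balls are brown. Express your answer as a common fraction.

Condition on how many of the transferred balls are brown (from Box A: 7 brown of 15; then Box B has 10 total).
  0 brown: C(7,0)C(8,2)/C(15,2) = 4/15; then P = C(5,2)/C(10,2) = 2/9
  1 brown: C(7,1)C(8,1)/C(15,2) = 8/15; then P = C(6,2)/C(10,2) = 1/3
  2 brown: C(7,2)C(8,0)/C(15,2) = 1/5; then P = C(7,2)/C(10,2) = 7/15
P(both brown) = 223/675 ≈ 0.3304.

223/675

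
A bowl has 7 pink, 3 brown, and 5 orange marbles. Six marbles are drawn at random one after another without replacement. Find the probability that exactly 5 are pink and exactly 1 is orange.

3/143

Unordered draws without replacement: count favorable combinations over C(15,6).
Favorable = C(7,5) · C(3,0) · C(5,1) = 105; total = C(15,6) = 5005.
P = 105/5005 = 3/143 ≈ 0.0210.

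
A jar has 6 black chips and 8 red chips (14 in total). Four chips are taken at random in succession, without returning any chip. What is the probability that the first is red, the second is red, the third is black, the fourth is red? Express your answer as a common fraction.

Multiply the conditional probability of each draw in order, without replacement, so each draw removes one from its color and from the total.
P = (8/14) · (7/13) · (6/12) · (6/11) = 12/143 ≈ 0.0839.

12/143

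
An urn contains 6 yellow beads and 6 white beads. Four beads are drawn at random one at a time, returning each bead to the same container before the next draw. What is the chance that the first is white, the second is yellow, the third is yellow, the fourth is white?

Multiply the conditional probability of each draw in order, with replacement (the composition resets each draw).
P = (6/12) · (6/12) · (6/12) · (6/12) = 1/16 ≈ 0.0625.

1/16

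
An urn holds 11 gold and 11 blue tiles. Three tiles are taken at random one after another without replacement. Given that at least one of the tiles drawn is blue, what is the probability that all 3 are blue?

3/25

P(all 3 blue) = C(11,3)/C(22,3) = 3/28; P(at least one blue) = 1 − C(11,3)/C(22,3) = 25/28.
Since 'all 3 blue' ⊆ 'at least one blue', P(all 3 | at least one) = 3/28 / 25/28 = 3/25 ≈ 0.1200.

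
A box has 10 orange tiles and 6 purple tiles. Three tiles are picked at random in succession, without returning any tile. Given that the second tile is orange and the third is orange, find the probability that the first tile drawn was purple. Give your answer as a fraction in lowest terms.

P(first=purple and the second tile is orange and the third is orange) = (6/16)·(10/15)·(9/14) = 9/56.
P(E) = Σ over first color = 3/14 + 9/56 = 3/8.
By Bayes, P(first=purple | E) = 9/56 / 3/8 = 3/7 ≈ 0.4286.

3/7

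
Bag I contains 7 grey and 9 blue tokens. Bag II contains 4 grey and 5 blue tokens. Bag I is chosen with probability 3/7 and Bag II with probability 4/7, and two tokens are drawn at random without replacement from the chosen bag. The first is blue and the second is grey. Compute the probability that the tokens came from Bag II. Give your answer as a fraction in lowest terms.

800/1367

P(E | Bag I) = 21/80; P(E | Bag II) = 5/18.
P(E) = 3/7·21/80 + 4/7·5/18 = 1367/5040.
By Bayes' rule, P(Bag II | E) = 10/63 / 1367/5040 = 800/1367 ≈ 0.5852.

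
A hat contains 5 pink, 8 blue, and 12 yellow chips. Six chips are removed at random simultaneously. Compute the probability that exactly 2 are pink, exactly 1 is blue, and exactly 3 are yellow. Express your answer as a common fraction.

Unordered draws without replacement: count favorable combinations over C(25,6).
Favorable = C(5,2) · C(8,1) · C(12,3) = 17600; total = C(25,6) = 177100.
P = 17600/177100 = 16/161 ≈ 0.0994.

16/161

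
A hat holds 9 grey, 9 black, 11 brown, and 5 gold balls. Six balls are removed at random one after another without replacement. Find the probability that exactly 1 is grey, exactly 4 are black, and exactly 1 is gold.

2835/672452

Unordered draws without replacement: count favorable combinations over C(34,6).
Favorable = C(9,1) · C(9,4) · C(11,0) · C(5,1) = 5670; total = C(34,6) = 1344904.
P = 5670/1344904 = 2835/672452 ≈ 0.0042.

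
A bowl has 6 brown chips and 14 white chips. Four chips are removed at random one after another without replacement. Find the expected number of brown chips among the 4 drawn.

By linearity of expectation, E[X] = Σ P(draw i is brown); by symmetry each draw (even without replacement) has P(brown) = 6/20.
E[X] = 4 · 6/20 = 6/5 ≈ 1.2000.

6/5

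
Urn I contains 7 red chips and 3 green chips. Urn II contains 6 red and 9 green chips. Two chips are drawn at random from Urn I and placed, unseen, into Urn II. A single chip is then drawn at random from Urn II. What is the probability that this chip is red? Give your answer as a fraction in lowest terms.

37/85

Condition on how many of the transferred chips are red (from Urn I: 7 red of 10; then Urn II has 17 total).
  0 red: C(7,0)C(3,2)/C(10,2) = 1/15; then P = 6/17
  1 red: C(7,1)C(3,1)/C(10,2) = 7/15; then P = 7/17
  2 red: C(7,2)C(3,0)/C(10,2) = 7/15; then P = 8/17
P(red from Urn II) = 37/85 ≈ 0.4353.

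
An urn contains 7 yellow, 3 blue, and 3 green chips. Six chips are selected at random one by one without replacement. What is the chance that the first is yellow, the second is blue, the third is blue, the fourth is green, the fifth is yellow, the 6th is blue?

Multiply the conditional probability of each draw in order, without replacement, so each draw removes one from its color and from the total.
P = (7/13) · (3/12) · (2/11) · (3/10) · (6/9) · (1/8) = 7/11440 ≈ 0.0006.

7/11440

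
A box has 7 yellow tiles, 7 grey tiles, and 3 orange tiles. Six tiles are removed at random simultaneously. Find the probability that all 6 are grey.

1/1768

Unordered draws without replacement: count favorable combinations over C(17,6).
Favorable = C(7,0) · C(7,6) · C(3,0) = 7; total = C(17,6) = 12376.
P = 7/12376 = 1/1768 ≈ 0.0006.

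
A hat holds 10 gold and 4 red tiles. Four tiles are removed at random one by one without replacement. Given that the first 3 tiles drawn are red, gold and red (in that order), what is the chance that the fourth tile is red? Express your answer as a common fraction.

After removing 1 gold, 2 red, the hat has 2 red out of 11 remaining.
P(fourth is red | given) = 2/11 ≈ 0.1818.

2/11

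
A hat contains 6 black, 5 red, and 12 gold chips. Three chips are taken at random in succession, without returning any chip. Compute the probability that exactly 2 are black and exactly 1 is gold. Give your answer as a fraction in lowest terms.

180/1771

Unordered draws without replacement: count favorable combinations over C(23,3).
Favorable = C(6,2) · C(5,0) · C(12,1) = 180; total = C(23,3) = 1771.
P = 180/1771 = 180/1771 ≈ 0.1016.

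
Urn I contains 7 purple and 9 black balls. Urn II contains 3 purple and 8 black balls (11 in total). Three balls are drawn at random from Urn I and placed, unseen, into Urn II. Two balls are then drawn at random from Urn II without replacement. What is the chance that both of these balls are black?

Condition on how many of the transferred balls are black (from Urn I: 9 black of 16; then Urn II has 14 total).
  0 black: C(9,0)C(7,3)/C(16,3) = 1/16; then P = C(8,2)/C(14,2) = 4/13
  1 black: C(9,1)C(7,2)/C(16,3) = 27/80; then P = C(9,2)/C(14,2) = 36/91
  2 black: C(9,2)C(7,1)/C(16,3) = 9/20; then P = C(10,2)/C(14,2) = 45/91
  3 black: C(9,3)C(7,0)/C(16,3) = 3/20; then P = C(11,2)/C(14,2) = 55/91
P(both black) = 212/455 ≈ 0.4659.

212/455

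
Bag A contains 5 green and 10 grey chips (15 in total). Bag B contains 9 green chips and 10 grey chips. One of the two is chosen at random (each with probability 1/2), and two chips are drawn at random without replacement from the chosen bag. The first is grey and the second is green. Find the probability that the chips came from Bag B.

P(E | Bag A) = 5/21; P(E | Bag B) = 5/19.
P(E) = 1/2·5/21 + 1/2·5/19 = 100/399.
By Bayes' rule, P(Bag B | E) = 5/38 / 100/399 = 21/40 ≈ 0.5250.

21/40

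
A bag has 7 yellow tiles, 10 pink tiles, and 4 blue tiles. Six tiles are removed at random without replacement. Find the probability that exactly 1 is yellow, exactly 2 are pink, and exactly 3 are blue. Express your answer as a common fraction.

15/646

Unordered draws without replacement: count favorable combinations over C(21,6).
Favorable = C(7,1) · C(10,2) · C(4,3) = 1260; total = C(21,6) = 54264.
P = 1260/54264 = 15/646 ≈ 0.0232.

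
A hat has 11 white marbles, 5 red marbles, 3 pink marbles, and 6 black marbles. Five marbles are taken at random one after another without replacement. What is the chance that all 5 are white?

Unordered draws without replacement: count favorable combinations over C(25,5).
Favorable = C(11,5) · C(5,0) · C(3,0) · C(6,0) = 462; total = C(25,5) = 53130.
P = 462/53130 = 1/115 ≈ 0.0087.

1/115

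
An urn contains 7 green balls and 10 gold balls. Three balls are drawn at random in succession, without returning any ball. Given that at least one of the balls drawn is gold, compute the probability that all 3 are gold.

8/43

P(all 3 gold) = C(10,3)/C(17,3) = 3/17; P(at least one gold) = 1 − C(7,3)/C(17,3) = 129/136.
Since 'all 3 gold' ⊆ 'at least one gold', P(all 3 | at least one) = 3/17 / 129/136 = 8/43 ≈ 0.1860.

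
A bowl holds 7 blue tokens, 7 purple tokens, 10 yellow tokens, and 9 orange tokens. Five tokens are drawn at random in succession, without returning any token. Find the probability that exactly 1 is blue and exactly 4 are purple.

Unordered draws without replacement: count favorable combinations over C(33,5).
Favorable = C(7,1) · C(7,4) · C(10,0) · C(9,0) = 245; total = C(33,5) = 237336.
P = 245/237336 = 245/237336 ≈ 0.0010.

245/237336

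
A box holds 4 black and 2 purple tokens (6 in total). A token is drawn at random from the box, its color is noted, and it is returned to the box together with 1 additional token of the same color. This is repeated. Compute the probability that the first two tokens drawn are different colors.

Either purple then black, or black then purple; after the first draw the total is 7.
P = (2/6)·(4/7) + (4/6)·(2/7) = 8/21 ≈ 0.3810.

8/21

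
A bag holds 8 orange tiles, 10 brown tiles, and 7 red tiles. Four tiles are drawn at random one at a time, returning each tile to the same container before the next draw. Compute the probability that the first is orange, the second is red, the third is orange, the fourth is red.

3136/390625

Multiply the conditional probability of each draw in order, with replacement (the composition resets each draw).
P = (8/25) · (7/25) · (8/25) · (7/25) = 3136/390625 ≈ 0.0080.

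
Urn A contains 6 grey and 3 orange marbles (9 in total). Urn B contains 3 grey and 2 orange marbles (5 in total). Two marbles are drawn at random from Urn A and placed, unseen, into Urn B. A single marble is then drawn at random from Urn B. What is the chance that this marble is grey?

Condition on how many of the transferred marbles are grey (from Urn A: 6 grey of 9; then Urn B has 7 total).
  0 grey: C(6,0)C(3,2)/C(9,2) = 1/12; then P = 3/7
  1 grey: C(6,1)C(3,1)/C(9,2) = 1/2; then P = 4/7
  2 grey: C(6,2)C(3,0)/C(9,2) = 5/12; then P = 5/7
P(grey from Urn B) = 13/21 ≈ 0.6190.

13/21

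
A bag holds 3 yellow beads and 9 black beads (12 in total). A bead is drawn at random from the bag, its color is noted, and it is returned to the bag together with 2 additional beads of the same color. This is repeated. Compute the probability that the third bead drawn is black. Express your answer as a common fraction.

3/4

Sum over the four possibilities for the first two draws (black/not-black each), tracking how the black count and total change by +2 per draw.
P(third is black) = 3/4 ≈ 0.7500. (In a Pólya urn every draw has the same marginal probability 9/12.)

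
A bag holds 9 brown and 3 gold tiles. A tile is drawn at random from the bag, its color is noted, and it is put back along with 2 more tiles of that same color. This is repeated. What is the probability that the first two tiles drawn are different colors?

Either gold then brown, or brown then gold; after the first draw the total is 14.
P = (3/12)·(9/14) + (9/12)·(3/14) = 9/28 ≈ 0.3214.

9/28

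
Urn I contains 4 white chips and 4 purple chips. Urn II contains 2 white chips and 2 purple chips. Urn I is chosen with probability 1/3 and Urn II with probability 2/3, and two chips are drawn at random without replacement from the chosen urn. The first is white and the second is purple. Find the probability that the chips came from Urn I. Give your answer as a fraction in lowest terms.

P(E | Urn I) = 2/7; P(E | Urn II) = 1/3.
P(E) = 1/3·2/7 + 2/3·1/3 = 20/63.
By Bayes' rule, P(Urn I | E) = 2/21 / 20/63 = 3/10 ≈ 0.3000.

3/10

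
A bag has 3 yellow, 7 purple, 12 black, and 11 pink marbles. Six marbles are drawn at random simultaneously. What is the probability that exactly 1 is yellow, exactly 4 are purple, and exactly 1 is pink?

15/14384

Unordered draws without replacement: count favorable combinations over C(33,6).
Favorable = C(3,1) · C(7,4) · C(12,0) · C(11,1) = 1155; total = C(33,6) = 1107568.
P = 1155/1107568 = 15/14384 ≈ 0.0010.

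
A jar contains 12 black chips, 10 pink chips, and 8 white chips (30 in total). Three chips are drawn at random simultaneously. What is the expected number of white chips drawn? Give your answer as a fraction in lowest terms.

By linearity of expectation, E[X] = Σ P(draw i is white); by symmetry each draw (even without replacement) has P(white) = 8/30.
E[X] = 3 · 8/30 = 4/5 ≈ 0.8000.

4/5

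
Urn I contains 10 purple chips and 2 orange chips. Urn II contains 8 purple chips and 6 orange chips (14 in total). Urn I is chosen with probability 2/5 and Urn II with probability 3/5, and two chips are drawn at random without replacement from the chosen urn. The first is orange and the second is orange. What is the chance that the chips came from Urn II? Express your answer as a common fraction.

1485/1576

P(E | Urn I) = 1/66; P(E | Urn II) = 15/91.
P(E) = 2/5·1/66 + 3/5·15/91 = 1576/15015.
By Bayes' rule, P(Urn II | E) = 9/91 / 1576/15015 = 1485/1576 ≈ 0.9423.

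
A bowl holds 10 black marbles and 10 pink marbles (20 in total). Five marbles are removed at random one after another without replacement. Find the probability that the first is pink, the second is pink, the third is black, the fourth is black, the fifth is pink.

Multiply the conditional probability of each draw in order, without replacement, so each draw removes one from its color and from the total.
P = (10/20) · (9/19) · (10/18) · (9/17) · (8/16) = 45/1292 ≈ 0.0348.

45/1292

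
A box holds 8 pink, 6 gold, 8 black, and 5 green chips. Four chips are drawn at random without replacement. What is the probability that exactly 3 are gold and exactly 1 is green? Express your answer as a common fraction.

Unordered draws without replacement: count favorable combinations over C(27,4).
Favorable = C(8,0) · C(6,3) · C(8,0) · C(5,1) = 100; total = C(27,4) = 17550.
P = 100/17550 = 2/351 ≈ 0.0057.

2/351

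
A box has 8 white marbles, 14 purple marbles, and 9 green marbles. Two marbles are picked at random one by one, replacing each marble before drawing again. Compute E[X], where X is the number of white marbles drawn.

16/31

By linearity of expectation, E[X] = Σ P(draw i is white); each independent draw has P(white) = 8/31.
E[X] = 2 · 8/31 = 16/31 ≈ 0.5161.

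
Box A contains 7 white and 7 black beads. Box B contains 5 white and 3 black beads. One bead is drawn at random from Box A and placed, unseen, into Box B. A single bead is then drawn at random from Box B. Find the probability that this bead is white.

Condition on how many of the transferred beads are white (from Box A: 7 white of 14; then Box B has 9 total).
  0 white: C(7,0)C(7,1)/C(14,1) = 1/2; then P = 5/9
  1 white: C(7,1)C(7,0)/C(14,1) = 1/2; then P = 6/9
P(white from Box B) = 11/18 ≈ 0.6111.

11/18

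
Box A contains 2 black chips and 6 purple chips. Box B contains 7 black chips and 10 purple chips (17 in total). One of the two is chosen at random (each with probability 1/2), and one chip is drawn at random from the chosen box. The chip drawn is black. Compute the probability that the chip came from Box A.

P(black | Box A) = 1/4; P(black | Box B) = 7/17.
P(black) = 1/2·1/4 + 1/2·7/17 = 45/136.
By Bayes' rule, P(Box A | black) = 1/8 / 45/136 = 17/45 ≈ 0.3778.

17/45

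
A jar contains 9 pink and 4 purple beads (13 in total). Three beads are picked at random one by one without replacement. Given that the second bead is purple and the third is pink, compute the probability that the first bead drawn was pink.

P(first=pink and the second bead is purple and the third is pink) = (9/13)·(4/12)·(8/11) = 24/143.
P(E) = Σ over first color = 24/143 + 9/143 = 3/13.
By Bayes, P(first=pink | E) = 24/143 / 3/13 = 8/11 ≈ 0.7273.

8/11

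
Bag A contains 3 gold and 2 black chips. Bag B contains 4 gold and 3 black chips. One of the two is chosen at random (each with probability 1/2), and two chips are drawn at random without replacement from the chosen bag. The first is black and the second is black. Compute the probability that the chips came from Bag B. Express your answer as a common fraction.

P(E | Bag A) = 1/10; P(E | Bag B) = 1/7.
P(E) = 1/2·1/10 + 1/2·1/7 = 17/140.
By Bayes' rule, P(Bag B | E) = 1/14 / 17/140 = 10/17 ≈ 0.5882.

10/17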